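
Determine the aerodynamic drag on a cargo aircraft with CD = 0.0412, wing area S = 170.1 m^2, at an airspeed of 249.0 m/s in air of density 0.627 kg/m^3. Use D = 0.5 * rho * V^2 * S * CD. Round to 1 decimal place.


Step 1: Dynamic pressure q = 0.5 * 0.627 * 249.0^2 = 19437.3135 Pa
Step 2: Drag D = q * S * CD = 19437.3135 * 170.1 * 0.0412
Step 3: D = 136219.0 N

136219.0


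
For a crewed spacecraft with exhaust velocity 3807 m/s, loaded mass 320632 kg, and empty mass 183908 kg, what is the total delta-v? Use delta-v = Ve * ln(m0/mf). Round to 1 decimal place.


Step 1: Mass ratio m0/mf = 320632 / 183908 = 1.743437
Step 2: ln(1.743437) = 0.555858
Step 3: delta-v = 3807 * 0.555858 = 2116.2 m/s

2116.2


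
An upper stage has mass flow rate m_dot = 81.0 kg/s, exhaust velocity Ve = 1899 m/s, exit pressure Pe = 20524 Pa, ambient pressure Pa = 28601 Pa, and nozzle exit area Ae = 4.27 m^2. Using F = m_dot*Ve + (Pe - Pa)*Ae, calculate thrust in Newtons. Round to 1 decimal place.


Step 1: Momentum thrust = m_dot * Ve = 81.0 * 1899 = 153819.0 N
Step 2: Pressure thrust = (Pe - Pa) * Ae = (20524 - 28601) * 4.27 = -34488.79 N
Step 3: Total thrust F = 153819.0 + -34488.79 = 119330.2 N

119330.2


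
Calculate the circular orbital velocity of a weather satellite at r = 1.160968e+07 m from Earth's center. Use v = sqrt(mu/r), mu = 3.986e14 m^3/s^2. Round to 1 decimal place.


Step 1: mu / r = 3.986e14 / 1.160968e+07 = 34333418.3199
Step 2: v = sqrt(34333418.3199) = 5859.5 m/s

5859.5


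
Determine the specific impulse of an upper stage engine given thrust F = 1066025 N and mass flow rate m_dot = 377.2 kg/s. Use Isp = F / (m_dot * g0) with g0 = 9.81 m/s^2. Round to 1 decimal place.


Step 1: m_dot * g0 = 377.2 * 9.81 = 3700.33
Step 2: Isp = 1066025 / 3700.33 = 288.1 s

288.1


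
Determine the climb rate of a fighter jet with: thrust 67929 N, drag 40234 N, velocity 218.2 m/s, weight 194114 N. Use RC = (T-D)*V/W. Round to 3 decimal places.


Step 1: Excess thrust = T - D = 67929 - 40234 = 27695 N
Step 2: Excess power = 27695 * 218.2 = 6043049.0 W
Step 3: RC = 6043049.0 / 194114 = 31.131 m/s

31.131


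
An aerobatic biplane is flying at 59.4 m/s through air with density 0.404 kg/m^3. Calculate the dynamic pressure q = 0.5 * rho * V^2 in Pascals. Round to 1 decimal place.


Step 1: V^2 = 59.4^2 = 3528.36
Step 2: q = 0.5 * 0.404 * 3528.36
Step 3: q = 712.7 Pa

712.7


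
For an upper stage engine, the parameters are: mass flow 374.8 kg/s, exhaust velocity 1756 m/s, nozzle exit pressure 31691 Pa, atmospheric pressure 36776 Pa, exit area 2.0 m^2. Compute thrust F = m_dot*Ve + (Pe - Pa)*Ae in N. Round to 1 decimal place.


Step 1: Momentum thrust = m_dot * Ve = 374.8 * 1756 = 658148.8 N
Step 2: Pressure thrust = (Pe - Pa) * Ae = (31691 - 36776) * 2.0 = -10170.0 N
Step 3: Total thrust F = 658148.8 + -10170.0 = 647978.8 N

647978.8


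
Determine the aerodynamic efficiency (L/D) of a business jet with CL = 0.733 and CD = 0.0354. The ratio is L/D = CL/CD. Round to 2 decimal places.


Step 1: L/D = CL / CD = 0.733 / 0.0354
Step 2: L/D = 20.71

20.71


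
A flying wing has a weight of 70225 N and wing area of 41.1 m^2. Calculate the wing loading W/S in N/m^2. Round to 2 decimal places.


Step 1: Wing loading = W / S = 70225 / 41.1
Step 2: Wing loading = 1708.64 N/m^2

1708.64


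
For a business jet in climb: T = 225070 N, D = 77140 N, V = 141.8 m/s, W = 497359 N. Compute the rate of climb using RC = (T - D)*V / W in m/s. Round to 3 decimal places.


Step 1: Excess thrust = T - D = 225070 - 77140 = 147930 N
Step 2: Excess power = 147930 * 141.8 = 20976474.0 W
Step 3: RC = 20976474.0 / 497359 = 42.176 m/s

42.176


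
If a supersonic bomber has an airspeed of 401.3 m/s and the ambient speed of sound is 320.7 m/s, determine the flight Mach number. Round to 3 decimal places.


Step 1: M = V / a = 401.3 / 320.7
Step 2: M = 1.251

1.251


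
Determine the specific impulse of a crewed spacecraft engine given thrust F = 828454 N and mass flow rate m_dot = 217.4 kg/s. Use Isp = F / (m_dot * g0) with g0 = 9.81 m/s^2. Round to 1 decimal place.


Step 1: m_dot * g0 = 217.4 * 9.81 = 2132.69
Step 2: Isp = 828454 / 2132.69 = 388.5 s

388.5


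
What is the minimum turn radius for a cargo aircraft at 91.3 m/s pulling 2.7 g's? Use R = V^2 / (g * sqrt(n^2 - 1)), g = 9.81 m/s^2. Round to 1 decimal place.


Step 1: V^2 = 91.3^2 = 8335.69
Step 2: n^2 - 1 = 2.7^2 - 1 = 6.29
Step 3: sqrt(6.29) = 2.507987
Step 4: R = 8335.69 / (9.81 * 2.507987) = 338.8 m

338.8


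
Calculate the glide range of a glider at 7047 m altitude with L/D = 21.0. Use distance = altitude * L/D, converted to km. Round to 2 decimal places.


Step 1: Glide distance = altitude * L/D = 7047 * 21.0 = 147987.0 m
Step 2: Convert to km: 147987.0 / 1000 = 147.99 km

147.99


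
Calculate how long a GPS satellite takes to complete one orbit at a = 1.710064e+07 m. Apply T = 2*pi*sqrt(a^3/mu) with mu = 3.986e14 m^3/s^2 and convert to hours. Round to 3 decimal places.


Step 1: a^3 / mu = 5.000772e+21 / 3.986e14 = 1.254584e+07
Step 2: sqrt(1.254584e+07) = 3542.0109 s
Step 3: T = 2*pi * 3542.0109 = 22255.11 s
Step 4: T in hours = 22255.11 / 3600 = 6.182 hours

6.182


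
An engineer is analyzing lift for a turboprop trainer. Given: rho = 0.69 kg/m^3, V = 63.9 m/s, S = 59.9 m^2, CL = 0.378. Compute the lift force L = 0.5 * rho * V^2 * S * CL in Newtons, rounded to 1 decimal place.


Step 1: Calculate dynamic pressure q = 0.5 * 0.69 * 63.9^2 = 0.5 * 0.69 * 4083.21 = 1408.7074 Pa
Step 2: Multiply by wing area and lift coefficient: L = 1408.7074 * 59.9 * 0.378
Step 3: L = 84381.5763 * 0.378 = 31896.2 N

31896.2


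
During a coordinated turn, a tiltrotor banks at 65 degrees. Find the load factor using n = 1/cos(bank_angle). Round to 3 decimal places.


Step 1: Convert 65 degrees to radians = 1.134464
Step 2: cos(65 deg) = 0.422618
Step 3: n = 1 / 0.422618 = 2.366

2.366


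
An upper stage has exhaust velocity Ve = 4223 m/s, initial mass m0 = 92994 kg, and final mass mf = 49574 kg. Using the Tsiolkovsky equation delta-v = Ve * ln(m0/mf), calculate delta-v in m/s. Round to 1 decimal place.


Step 1: Mass ratio m0/mf = 92994 / 49574 = 1.875862
Step 2: ln(1.875862) = 0.629068
Step 3: delta-v = 4223 * 0.629068 = 2656.6 m/s

2656.6


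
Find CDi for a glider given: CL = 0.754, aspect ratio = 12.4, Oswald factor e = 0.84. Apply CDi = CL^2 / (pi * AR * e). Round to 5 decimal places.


Step 1: CL^2 = 0.754^2 = 0.568516
Step 2: pi * AR * e = 3.14159 * 12.4 * 0.84 = 32.722829
Step 3: CDi = 0.568516 / 32.722829 = 0.01737

0.01737


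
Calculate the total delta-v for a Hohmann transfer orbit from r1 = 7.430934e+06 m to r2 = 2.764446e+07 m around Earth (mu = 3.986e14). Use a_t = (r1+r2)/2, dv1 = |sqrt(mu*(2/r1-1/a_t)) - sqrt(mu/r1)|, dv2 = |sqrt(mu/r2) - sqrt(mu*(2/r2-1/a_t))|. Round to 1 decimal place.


Step 1: Transfer semi-major axis a_t = (7.430934e+06 + 2.764446e+07) / 2 = 1.753770e+07 m
Step 2: v1 (circular at r1) = sqrt(mu/r1) = 7323.98 m/s
Step 3: v_t1 = sqrt(mu*(2/r1 - 1/a_t)) = 9195.27 m/s
Step 4: dv1 = |9195.27 - 7323.98| = 1871.3 m/s
Step 5: v2 (circular at r2) = 3797.21 m/s, v_t2 = 2471.72 m/s
Step 6: dv2 = |3797.21 - 2471.72| = 1325.49 m/s
Step 7: Total delta-v = 1871.3 + 1325.49 = 3196.8 m/s

3196.8


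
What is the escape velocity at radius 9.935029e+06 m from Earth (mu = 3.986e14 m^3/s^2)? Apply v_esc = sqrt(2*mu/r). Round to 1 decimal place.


Step 1: 2*mu/r = 2 * 3.986e14 / 9.935029e+06 = 80241335.984
Step 2: v_esc = sqrt(80241335.984) = 8957.8 m/s

8957.8


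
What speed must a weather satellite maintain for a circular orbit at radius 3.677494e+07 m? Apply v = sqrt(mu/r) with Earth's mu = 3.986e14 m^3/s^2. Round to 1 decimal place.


Step 1: mu / r = 3.986e14 / 3.677494e+07 = 10838902.7963
Step 2: v = sqrt(10838902.7963) = 3292.2 m/s

3292.2


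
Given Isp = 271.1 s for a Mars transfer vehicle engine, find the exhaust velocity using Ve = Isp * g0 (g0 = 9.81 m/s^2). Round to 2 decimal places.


Step 1: Ve = Isp * g0 = 271.1 * 9.81
Step 2: Ve = 2659.49 m/s

2659.49


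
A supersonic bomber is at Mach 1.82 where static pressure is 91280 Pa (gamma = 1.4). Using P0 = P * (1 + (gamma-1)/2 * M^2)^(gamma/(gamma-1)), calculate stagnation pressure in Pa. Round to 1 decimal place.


Step 1: (gamma-1)/2 * M^2 = 0.2 * 3.3124 = 0.66248
Step 2: 1 + 0.66248 = 1.66248
Step 3: Exponent gamma/(gamma-1) = 3.5
Step 4: P0 = 91280 * 1.66248^3.5 = 540783.1 Pa

540783.1


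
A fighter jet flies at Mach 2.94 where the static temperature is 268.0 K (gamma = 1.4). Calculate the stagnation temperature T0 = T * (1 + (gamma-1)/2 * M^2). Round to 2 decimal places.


Step 1: (gamma-1)/2 = 0.2
Step 2: M^2 = 8.6436
Step 3: 1 + 0.2 * 8.6436 = 2.72872
Step 4: T0 = 268.0 * 2.72872 = 731.30 K

731.30


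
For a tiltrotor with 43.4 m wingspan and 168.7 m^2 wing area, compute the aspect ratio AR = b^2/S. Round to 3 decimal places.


Step 1: b^2 = 43.4^2 = 1883.56
Step 2: AR = 1883.56 / 168.7 = 11.165

11.165


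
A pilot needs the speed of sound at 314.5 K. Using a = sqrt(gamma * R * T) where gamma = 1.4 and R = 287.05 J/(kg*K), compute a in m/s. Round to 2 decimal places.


Step 1: gamma * R * T = 1.4 * 287.05 * 314.5 = 126388.115
Step 2: a = sqrt(126388.115) = 355.51 m/s

355.51


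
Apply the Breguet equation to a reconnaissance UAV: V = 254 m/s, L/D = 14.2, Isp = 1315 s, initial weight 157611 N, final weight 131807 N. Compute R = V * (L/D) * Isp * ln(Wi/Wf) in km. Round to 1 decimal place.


Step 1: Coefficient = V * (L/D) * Isp = 254 * 14.2 * 1315 = 4742942.0 m
Step 2: Wi/Wf = 157611 / 131807 = 1.195771
Step 3: ln(1.195771) = 0.178791
Step 4: R = 4742942.0 * 0.178791 = 847996.5 m = 848.0 km

848.0


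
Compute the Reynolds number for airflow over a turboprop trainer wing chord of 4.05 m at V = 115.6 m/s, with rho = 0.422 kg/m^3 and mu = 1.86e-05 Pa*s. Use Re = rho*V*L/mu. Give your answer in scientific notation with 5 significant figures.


Step 1: Numerator = rho * V * L = 0.422 * 115.6 * 4.05 = 197.57196
Step 2: Re = 197.57196 / 1.86e-05
Step 3: Re = 1.0622e+07

1.0622e+07


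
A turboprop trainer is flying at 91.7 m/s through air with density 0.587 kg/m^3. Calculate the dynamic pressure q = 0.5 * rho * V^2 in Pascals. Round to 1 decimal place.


Step 1: V^2 = 91.7^2 = 8408.89
Step 2: q = 0.5 * 0.587 * 8408.89
Step 3: q = 2468.0 Pa

2468.0


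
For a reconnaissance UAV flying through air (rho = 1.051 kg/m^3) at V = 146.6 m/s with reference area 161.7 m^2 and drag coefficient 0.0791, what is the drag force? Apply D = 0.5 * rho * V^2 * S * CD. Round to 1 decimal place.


Step 1: Dynamic pressure q = 0.5 * 1.051 * 146.6^2 = 11293.8148 Pa
Step 2: Drag D = q * S * CD = 11293.8148 * 161.7 * 0.0791
Step 3: D = 144453.2 N

144453.2


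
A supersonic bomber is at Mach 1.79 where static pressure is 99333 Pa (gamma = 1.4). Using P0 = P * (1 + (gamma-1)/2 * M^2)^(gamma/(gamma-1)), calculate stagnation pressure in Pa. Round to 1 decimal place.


Step 1: (gamma-1)/2 * M^2 = 0.2 * 3.2041 = 0.64082
Step 2: 1 + 0.64082 = 1.64082
Step 3: Exponent gamma/(gamma-1) = 3.5
Step 4: P0 = 99333 * 1.64082^3.5 = 562091.3 Pa

562091.3


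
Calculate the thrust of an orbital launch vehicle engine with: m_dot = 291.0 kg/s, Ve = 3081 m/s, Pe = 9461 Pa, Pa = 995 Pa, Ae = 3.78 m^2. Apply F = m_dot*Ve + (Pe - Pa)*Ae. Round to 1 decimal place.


Step 1: Momentum thrust = m_dot * Ve = 291.0 * 3081 = 896571.0 N
Step 2: Pressure thrust = (Pe - Pa) * Ae = (9461 - 995) * 3.78 = 32001.48 N
Step 3: Total thrust F = 896571.0 + 32001.48 = 928572.5 N

928572.5


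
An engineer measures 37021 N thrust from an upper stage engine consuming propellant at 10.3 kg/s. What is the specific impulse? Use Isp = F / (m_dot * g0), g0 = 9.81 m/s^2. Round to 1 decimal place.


Step 1: m_dot * g0 = 10.3 * 9.81 = 101.04
Step 2: Isp = 37021 / 101.04 = 366.4 s

366.4


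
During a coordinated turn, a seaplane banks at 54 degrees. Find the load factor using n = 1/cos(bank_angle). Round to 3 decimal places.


Step 1: Convert 54 degrees to radians = 0.942478
Step 2: cos(54 deg) = 0.587785
Step 3: n = 1 / 0.587785 = 1.701

1.701


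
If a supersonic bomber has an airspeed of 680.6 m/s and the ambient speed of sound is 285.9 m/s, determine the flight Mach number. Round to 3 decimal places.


Step 1: M = V / a = 680.6 / 285.9
Step 2: M = 2.381

2.381


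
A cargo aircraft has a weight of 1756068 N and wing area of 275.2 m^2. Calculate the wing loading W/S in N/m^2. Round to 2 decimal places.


Step 1: Wing loading = W / S = 1756068 / 275.2
Step 2: Wing loading = 6381.06 N/m^2

6381.06


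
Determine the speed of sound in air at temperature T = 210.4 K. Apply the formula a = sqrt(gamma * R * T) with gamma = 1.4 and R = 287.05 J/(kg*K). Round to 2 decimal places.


Step 1: gamma * R * T = 1.4 * 287.05 * 210.4 = 84553.448
Step 2: a = sqrt(84553.448) = 290.78 m/s

290.78


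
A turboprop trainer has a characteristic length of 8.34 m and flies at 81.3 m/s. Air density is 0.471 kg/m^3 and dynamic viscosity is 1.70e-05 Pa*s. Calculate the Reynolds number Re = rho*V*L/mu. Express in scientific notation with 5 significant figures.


Step 1: Numerator = rho * V * L = 0.471 * 81.3 * 8.34 = 319.357782
Step 2: Re = 319.357782 / 1.70e-05
Step 3: Re = 1.8786e+07

1.8786e+07


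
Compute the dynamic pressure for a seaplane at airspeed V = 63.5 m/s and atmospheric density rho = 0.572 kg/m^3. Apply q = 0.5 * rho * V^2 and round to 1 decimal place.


Step 1: V^2 = 63.5^2 = 4032.25
Step 2: q = 0.5 * 0.572 * 4032.25
Step 3: q = 1153.2 Pa

1153.2


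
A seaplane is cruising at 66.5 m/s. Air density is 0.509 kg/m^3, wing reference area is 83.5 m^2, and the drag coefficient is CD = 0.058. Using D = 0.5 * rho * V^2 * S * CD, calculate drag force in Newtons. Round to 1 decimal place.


Step 1: Dynamic pressure q = 0.5 * 0.509 * 66.5^2 = 1125.4626 Pa
Step 2: Drag D = q * S * CD = 1125.4626 * 83.5 * 0.058
Step 3: D = 5450.6 N

5450.6


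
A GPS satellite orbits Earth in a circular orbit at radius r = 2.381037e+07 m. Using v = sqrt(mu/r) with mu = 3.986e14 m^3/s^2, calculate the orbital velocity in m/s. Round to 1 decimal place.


Step 1: mu / r = 3.986e14 / 2.381037e+07 = 16740605.0389
Step 2: v = sqrt(16740605.0389) = 4091.5 m/s

4091.5


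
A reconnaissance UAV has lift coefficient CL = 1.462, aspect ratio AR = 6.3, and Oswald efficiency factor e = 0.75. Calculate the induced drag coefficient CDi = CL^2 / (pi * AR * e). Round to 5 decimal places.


Step 1: CL^2 = 1.462^2 = 2.137444
Step 2: pi * AR * e = 3.14159 * 6.3 * 0.75 = 14.844025
Step 3: CDi = 2.137444 / 14.844025 = 0.14399

0.14399


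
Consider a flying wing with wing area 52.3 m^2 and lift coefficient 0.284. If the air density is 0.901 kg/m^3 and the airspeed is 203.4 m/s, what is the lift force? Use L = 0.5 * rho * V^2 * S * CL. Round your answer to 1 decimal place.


Step 1: Calculate dynamic pressure q = 0.5 * 0.901 * 203.4^2 = 0.5 * 0.901 * 41371.56 = 18637.8878 Pa
Step 2: Multiply by wing area and lift coefficient: L = 18637.8878 * 52.3 * 0.284
Step 3: L = 974761.5309 * 0.284 = 276832.3 N

276832.3


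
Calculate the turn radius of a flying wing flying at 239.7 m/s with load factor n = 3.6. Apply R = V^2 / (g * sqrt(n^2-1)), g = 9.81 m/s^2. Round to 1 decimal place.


Step 1: V^2 = 239.7^2 = 57456.09
Step 2: n^2 - 1 = 3.6^2 - 1 = 11.96
Step 3: sqrt(11.96) = 3.458323
Step 4: R = 57456.09 / (9.81 * 3.458323) = 1693.6 m

1693.6


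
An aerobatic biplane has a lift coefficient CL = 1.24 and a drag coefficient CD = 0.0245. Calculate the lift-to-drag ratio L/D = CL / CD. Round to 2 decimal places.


Step 1: L/D = CL / CD = 1.24 / 0.0245
Step 2: L/D = 50.61

50.61


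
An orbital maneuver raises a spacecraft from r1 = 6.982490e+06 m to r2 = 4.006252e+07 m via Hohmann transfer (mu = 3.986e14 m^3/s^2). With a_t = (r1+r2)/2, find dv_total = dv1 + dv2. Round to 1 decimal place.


Step 1: Transfer semi-major axis a_t = (6.982490e+06 + 4.006252e+07) / 2 = 2.352250e+07 m
Step 2: v1 (circular at r1) = sqrt(mu/r1) = 7555.5 m/s
Step 3: v_t1 = sqrt(mu*(2/r1 - 1/a_t)) = 9860.32 m/s
Step 4: dv1 = |9860.32 - 7555.5| = 2304.81 m/s
Step 5: v2 (circular at r2) = 3154.27 m/s, v_t2 = 1718.55 m/s
Step 6: dv2 = |3154.27 - 1718.55| = 1435.72 m/s
Step 7: Total delta-v = 2304.81 + 1435.72 = 3740.5 m/s

3740.5


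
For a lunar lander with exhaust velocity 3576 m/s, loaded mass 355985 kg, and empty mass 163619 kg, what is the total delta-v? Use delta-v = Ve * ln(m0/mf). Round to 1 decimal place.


Step 1: Mass ratio m0/mf = 355985 / 163619 = 2.175695
Step 2: ln(2.175695) = 0.777348
Step 3: delta-v = 3576 * 0.777348 = 2779.8 m/s

2779.8


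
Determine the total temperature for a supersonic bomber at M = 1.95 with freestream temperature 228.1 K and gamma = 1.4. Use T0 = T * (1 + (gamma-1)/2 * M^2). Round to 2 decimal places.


Step 1: (gamma-1)/2 = 0.2
Step 2: M^2 = 3.8025
Step 3: 1 + 0.2 * 3.8025 = 1.7605
Step 4: T0 = 228.1 * 1.7605 = 401.57 K

401.57


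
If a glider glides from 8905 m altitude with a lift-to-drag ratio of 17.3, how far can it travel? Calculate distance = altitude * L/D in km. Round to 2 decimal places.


Step 1: Glide distance = altitude * L/D = 8905 * 17.3 = 154056.5 m
Step 2: Convert to km: 154056.5 / 1000 = 154.06 km

154.06


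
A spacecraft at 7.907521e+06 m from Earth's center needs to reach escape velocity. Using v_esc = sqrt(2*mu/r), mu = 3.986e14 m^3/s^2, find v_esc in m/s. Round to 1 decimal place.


Step 1: 2*mu/r = 2 * 3.986e14 / 7.907521e+06 = 100815413.579
Step 2: v_esc = sqrt(100815413.579) = 10040.7 m/s

10040.7


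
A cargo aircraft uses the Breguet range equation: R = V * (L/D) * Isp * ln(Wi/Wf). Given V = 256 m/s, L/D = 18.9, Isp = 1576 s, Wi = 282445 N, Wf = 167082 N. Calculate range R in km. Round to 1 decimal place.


Step 1: Coefficient = V * (L/D) * Isp = 256 * 18.9 * 1576 = 7625318.4 m
Step 2: Wi/Wf = 282445 / 167082 = 1.690457
Step 3: ln(1.690457) = 0.524999
Step 4: R = 7625318.4 * 0.524999 = 4003285.5 m = 4003.3 km

4003.3


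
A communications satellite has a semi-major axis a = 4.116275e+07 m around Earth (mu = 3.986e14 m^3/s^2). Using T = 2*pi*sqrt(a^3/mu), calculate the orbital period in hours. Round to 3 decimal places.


Step 1: a^3 / mu = 6.974501e+22 / 3.986e14 = 1.749749e+08
Step 2: sqrt(1.749749e+08) = 13227.8093 s
Step 3: T = 2*pi * 13227.8093 = 83112.78 s
Step 4: T in hours = 83112.78 / 3600 = 23.087 hours

23.087


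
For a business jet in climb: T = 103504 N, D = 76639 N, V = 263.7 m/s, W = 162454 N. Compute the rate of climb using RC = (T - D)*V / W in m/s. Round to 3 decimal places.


Step 1: Excess thrust = T - D = 103504 - 76639 = 26865 N
Step 2: Excess power = 26865 * 263.7 = 7084300.5 W
Step 3: RC = 7084300.5 / 162454 = 43.608 m/s

43.608


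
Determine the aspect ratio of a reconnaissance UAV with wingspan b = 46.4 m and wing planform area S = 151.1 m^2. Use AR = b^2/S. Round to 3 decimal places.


Step 1: b^2 = 46.4^2 = 2152.96
Step 2: AR = 2152.96 / 151.1 = 14.249

14.249


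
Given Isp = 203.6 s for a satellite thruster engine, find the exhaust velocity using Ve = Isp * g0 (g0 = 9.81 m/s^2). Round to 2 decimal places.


Step 1: Ve = Isp * g0 = 203.6 * 9.81
Step 2: Ve = 1997.32 m/s

1997.32


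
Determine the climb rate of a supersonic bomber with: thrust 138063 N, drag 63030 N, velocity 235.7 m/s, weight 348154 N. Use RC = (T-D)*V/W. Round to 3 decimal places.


Step 1: Excess thrust = T - D = 138063 - 63030 = 75033 N
Step 2: Excess power = 75033 * 235.7 = 17685278.1 W
Step 3: RC = 17685278.1 / 348154 = 50.797 m/s

50.797


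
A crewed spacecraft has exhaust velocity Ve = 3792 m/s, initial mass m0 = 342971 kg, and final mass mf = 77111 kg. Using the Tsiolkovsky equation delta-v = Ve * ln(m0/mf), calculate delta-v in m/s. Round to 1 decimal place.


Step 1: Mass ratio m0/mf = 342971 / 77111 = 4.447757
Step 2: ln(4.447757) = 1.4924
Step 3: delta-v = 3792 * 1.4924 = 5659.2 m/s

5659.2


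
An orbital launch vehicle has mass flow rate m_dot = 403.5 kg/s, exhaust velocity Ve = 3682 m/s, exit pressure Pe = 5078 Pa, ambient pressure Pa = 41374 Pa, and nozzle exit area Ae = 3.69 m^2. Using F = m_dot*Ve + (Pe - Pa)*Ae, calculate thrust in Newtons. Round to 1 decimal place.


Step 1: Momentum thrust = m_dot * Ve = 403.5 * 3682 = 1485687.0 N
Step 2: Pressure thrust = (Pe - Pa) * Ae = (5078 - 41374) * 3.69 = -133932.24 N
Step 3: Total thrust F = 1485687.0 + -133932.24 = 1351754.8 N

1351754.8


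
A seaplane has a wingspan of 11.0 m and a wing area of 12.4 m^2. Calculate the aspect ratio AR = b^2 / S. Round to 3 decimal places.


Step 1: b^2 = 11.0^2 = 121.0
Step 2: AR = 121.0 / 12.4 = 9.758

9.758


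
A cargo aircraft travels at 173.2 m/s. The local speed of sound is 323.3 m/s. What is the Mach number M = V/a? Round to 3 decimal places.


Step 1: M = V / a = 173.2 / 323.3
Step 2: M = 0.536

0.536


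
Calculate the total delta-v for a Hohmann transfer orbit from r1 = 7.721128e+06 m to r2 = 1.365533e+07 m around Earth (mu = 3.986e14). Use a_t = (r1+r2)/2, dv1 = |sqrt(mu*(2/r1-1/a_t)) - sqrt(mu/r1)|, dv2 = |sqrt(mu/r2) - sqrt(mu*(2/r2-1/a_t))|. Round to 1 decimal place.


Step 1: Transfer semi-major axis a_t = (7.721128e+06 + 1.365533e+07) / 2 = 1.068823e+07 m
Step 2: v1 (circular at r1) = sqrt(mu/r1) = 7185.02 m/s
Step 3: v_t1 = sqrt(mu*(2/r1 - 1/a_t)) = 8121.32 m/s
Step 4: dv1 = |8121.32 - 7185.02| = 936.29 m/s
Step 5: v2 (circular at r2) = 5402.78 m/s, v_t2 = 4592.03 m/s
Step 6: dv2 = |5402.78 - 4592.03| = 810.75 m/s
Step 7: Total delta-v = 936.29 + 810.75 = 1747.0 m/s

1747.0


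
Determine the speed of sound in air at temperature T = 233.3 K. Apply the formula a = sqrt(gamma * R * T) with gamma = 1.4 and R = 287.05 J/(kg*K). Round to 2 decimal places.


Step 1: gamma * R * T = 1.4 * 287.05 * 233.3 = 93756.271
Step 2: a = sqrt(93756.271) = 306.20 m/s

306.20


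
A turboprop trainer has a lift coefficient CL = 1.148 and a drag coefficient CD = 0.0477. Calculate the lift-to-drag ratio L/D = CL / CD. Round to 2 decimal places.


Step 1: L/D = CL / CD = 1.148 / 0.0477
Step 2: L/D = 24.07

24.07


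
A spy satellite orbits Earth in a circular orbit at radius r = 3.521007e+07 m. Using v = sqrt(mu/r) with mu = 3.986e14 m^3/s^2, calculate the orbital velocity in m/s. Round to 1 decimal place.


Step 1: mu / r = 3.986e14 / 3.521007e+07 = 11320625.0371
Step 2: v = sqrt(11320625.0371) = 3364.6 m/s

3364.6


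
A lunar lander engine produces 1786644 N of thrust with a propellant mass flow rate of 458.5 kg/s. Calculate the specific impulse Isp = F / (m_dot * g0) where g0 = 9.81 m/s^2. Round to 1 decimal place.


Step 1: m_dot * g0 = 458.5 * 9.81 = 4497.89
Step 2: Isp = 1786644 / 4497.89 = 397.2 s

397.2


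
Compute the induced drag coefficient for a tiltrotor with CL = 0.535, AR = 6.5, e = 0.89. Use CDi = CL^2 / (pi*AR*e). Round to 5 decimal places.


Step 1: CL^2 = 0.535^2 = 0.286225
Step 2: pi * AR * e = 3.14159 * 6.5 * 0.89 = 18.174114
Step 3: CDi = 0.286225 / 18.174114 = 0.01575

0.01575


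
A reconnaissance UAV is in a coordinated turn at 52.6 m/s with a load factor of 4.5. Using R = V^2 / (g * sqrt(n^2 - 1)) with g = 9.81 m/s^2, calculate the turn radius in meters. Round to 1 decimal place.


Step 1: V^2 = 52.6^2 = 2766.76
Step 2: n^2 - 1 = 4.5^2 - 1 = 19.25
Step 3: sqrt(19.25) = 4.387482
Step 4: R = 2766.76 / (9.81 * 4.387482) = 64.3 m

64.3


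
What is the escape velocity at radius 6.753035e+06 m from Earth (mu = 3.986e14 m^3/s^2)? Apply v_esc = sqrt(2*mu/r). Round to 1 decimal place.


Step 1: 2*mu/r = 2 * 3.986e14 / 6.753035e+06 = 118050624.6451
Step 2: v_esc = sqrt(118050624.6451) = 10865.1 m/s

10865.1


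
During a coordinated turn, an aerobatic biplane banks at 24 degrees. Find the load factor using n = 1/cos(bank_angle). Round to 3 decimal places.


Step 1: Convert 24 degrees to radians = 0.418879
Step 2: cos(24 deg) = 0.913545
Step 3: n = 1 / 0.913545 = 1.095

1.095


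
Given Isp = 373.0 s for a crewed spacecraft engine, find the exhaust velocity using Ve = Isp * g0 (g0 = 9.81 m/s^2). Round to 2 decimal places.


Step 1: Ve = Isp * g0 = 373.0 * 9.81
Step 2: Ve = 3659.13 m/s

3659.13


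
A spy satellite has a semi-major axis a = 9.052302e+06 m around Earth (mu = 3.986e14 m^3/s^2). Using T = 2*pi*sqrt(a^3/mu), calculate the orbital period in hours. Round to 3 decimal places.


Step 1: a^3 / mu = 7.417834e+20 / 3.986e14 = 1.860972e+06
Step 2: sqrt(1.860972e+06) = 1364.1744 s
Step 3: T = 2*pi * 1364.1744 = 8571.36 s
Step 4: T in hours = 8571.36 / 3600 = 2.381 hours

2.381


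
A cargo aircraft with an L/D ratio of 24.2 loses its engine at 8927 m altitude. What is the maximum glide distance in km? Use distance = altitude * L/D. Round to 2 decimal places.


Step 1: Glide distance = altitude * L/D = 8927 * 24.2 = 216033.4 m
Step 2: Convert to km: 216033.4 / 1000 = 216.03 km

216.03


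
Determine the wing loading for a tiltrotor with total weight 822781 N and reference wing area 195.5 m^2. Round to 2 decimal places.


Step 1: Wing loading = W / S = 822781 / 195.5
Step 2: Wing loading = 4208.60 N/m^2

4208.60


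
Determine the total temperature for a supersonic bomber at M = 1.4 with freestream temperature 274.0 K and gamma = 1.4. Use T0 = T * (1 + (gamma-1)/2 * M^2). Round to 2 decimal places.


Step 1: (gamma-1)/2 = 0.2
Step 2: M^2 = 1.96
Step 3: 1 + 0.2 * 1.96 = 1.392
Step 4: T0 = 274.0 * 1.392 = 381.41 K

381.41


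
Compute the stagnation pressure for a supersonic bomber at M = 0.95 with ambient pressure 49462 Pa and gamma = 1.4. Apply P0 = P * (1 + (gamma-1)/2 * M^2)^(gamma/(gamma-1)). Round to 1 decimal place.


Step 1: (gamma-1)/2 * M^2 = 0.2 * 0.9025 = 0.1805
Step 2: 1 + 0.1805 = 1.1805
Step 3: Exponent gamma/(gamma-1) = 3.5
Step 4: P0 = 49462 * 1.1805^3.5 = 88410.3 Pa

88410.3


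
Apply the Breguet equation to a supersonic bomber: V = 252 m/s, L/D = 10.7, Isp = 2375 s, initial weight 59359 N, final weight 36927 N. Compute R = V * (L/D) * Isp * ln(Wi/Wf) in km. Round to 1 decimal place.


Step 1: Coefficient = V * (L/D) * Isp = 252 * 10.7 * 2375 = 6403950.0 m
Step 2: Wi/Wf = 59359 / 36927 = 1.607469
Step 3: ln(1.607469) = 0.474661
Step 4: R = 6403950.0 * 0.474661 = 3039703.8 m = 3039.7 km

3039.7


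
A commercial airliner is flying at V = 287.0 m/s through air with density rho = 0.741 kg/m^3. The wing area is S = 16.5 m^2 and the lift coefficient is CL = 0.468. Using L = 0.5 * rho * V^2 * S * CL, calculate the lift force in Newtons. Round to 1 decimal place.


Step 1: Calculate dynamic pressure q = 0.5 * 0.741 * 287.0^2 = 0.5 * 0.741 * 82369.0 = 30517.7145 Pa
Step 2: Multiply by wing area and lift coefficient: L = 30517.7145 * 16.5 * 0.468
Step 3: L = 503542.2892 * 0.468 = 235657.8 N

235657.8


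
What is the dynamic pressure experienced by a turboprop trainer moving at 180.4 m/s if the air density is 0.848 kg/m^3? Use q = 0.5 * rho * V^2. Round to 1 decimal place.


Step 1: V^2 = 180.4^2 = 32544.16
Step 2: q = 0.5 * 0.848 * 32544.16
Step 3: q = 13798.7 Pa

13798.7


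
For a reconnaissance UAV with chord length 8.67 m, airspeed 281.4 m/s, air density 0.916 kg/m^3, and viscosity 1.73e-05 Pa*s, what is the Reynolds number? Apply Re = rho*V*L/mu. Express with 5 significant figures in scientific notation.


Step 1: Numerator = rho * V * L = 0.916 * 281.4 * 8.67 = 2234.800008
Step 2: Re = 2234.800008 / 1.73e-05
Step 3: Re = 1.2918e+08

1.2918e+08


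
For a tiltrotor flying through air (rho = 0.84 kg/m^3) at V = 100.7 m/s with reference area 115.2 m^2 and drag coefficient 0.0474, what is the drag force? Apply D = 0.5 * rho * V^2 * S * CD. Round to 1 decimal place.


Step 1: Dynamic pressure q = 0.5 * 0.84 * 100.7^2 = 4259.0058 Pa
Step 2: Drag D = q * S * CD = 4259.0058 * 115.2 * 0.0474
Step 3: D = 23256.2 N

23256.2


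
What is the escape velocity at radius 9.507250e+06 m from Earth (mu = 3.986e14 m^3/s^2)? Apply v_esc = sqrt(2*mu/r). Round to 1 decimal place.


Step 1: 2*mu/r = 2 * 3.986e14 / 9.507250e+06 = 83851797.3126
Step 2: v_esc = sqrt(83851797.3126) = 9157.1 m/s

9157.1


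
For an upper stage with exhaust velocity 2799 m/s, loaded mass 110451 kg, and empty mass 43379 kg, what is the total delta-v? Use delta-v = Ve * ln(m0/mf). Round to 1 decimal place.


Step 1: Mass ratio m0/mf = 110451 / 43379 = 2.546186
Step 2: ln(2.546186) = 0.934597
Step 3: delta-v = 2799 * 0.934597 = 2615.9 m/s

2615.9


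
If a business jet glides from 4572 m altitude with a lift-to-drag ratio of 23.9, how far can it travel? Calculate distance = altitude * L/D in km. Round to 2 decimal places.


Step 1: Glide distance = altitude * L/D = 4572 * 23.9 = 109270.8 m
Step 2: Convert to km: 109270.8 / 1000 = 109.27 km

109.27


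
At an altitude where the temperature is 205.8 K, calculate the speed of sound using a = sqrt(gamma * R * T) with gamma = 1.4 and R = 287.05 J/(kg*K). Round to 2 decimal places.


Step 1: gamma * R * T = 1.4 * 287.05 * 205.8 = 82704.846
Step 2: a = sqrt(82704.846) = 287.58 m/s

287.58


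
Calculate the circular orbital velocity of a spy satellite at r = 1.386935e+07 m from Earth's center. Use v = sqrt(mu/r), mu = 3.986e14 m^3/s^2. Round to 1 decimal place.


Step 1: mu / r = 3.986e14 / 1.386935e+07 = 28739630.9128
Step 2: v = sqrt(28739630.9128) = 5360.9 m/s

5360.9


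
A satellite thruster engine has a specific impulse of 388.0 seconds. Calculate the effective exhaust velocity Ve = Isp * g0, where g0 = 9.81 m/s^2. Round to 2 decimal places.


Step 1: Ve = Isp * g0 = 388.0 * 9.81
Step 2: Ve = 3806.28 m/s

3806.28


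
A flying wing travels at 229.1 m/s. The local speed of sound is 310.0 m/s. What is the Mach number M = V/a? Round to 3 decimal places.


Step 1: M = V / a = 229.1 / 310.0
Step 2: M = 0.739

0.739


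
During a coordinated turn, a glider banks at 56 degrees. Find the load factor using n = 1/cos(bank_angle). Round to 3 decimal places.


Step 1: Convert 56 degrees to radians = 0.977384
Step 2: cos(56 deg) = 0.559193
Step 3: n = 1 / 0.559193 = 1.788

1.788


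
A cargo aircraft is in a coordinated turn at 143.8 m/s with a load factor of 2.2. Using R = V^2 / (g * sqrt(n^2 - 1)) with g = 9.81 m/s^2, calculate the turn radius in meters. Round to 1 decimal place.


Step 1: V^2 = 143.8^2 = 20678.44
Step 2: n^2 - 1 = 2.2^2 - 1 = 3.84
Step 3: sqrt(3.84) = 1.959592
Step 4: R = 20678.44 / (9.81 * 1.959592) = 1075.7 m

1075.7


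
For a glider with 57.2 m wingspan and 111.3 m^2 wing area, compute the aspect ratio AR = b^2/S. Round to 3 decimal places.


Step 1: b^2 = 57.2^2 = 3271.84
Step 2: AR = 3271.84 / 111.3 = 29.397

29.397


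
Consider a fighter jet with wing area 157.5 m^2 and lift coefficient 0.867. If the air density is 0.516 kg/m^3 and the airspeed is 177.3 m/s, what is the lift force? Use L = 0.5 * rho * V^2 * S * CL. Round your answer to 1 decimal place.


Step 1: Calculate dynamic pressure q = 0.5 * 0.516 * 177.3^2 = 0.5 * 0.516 * 31435.29 = 8110.3048 Pa
Step 2: Multiply by wing area and lift coefficient: L = 8110.3048 * 157.5 * 0.867
Step 3: L = 1277373.0092 * 0.867 = 1107482.4 N

1107482.4


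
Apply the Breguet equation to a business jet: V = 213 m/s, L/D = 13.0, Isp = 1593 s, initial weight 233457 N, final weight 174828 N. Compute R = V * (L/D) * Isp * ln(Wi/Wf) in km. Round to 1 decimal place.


Step 1: Coefficient = V * (L/D) * Isp = 213 * 13.0 * 1593 = 4411017.0 m
Step 2: Wi/Wf = 233457 / 174828 = 1.335352
Step 3: ln(1.335352) = 0.289195
Step 4: R = 4411017.0 * 0.289195 = 1275645.3 m = 1275.6 km

1275.6


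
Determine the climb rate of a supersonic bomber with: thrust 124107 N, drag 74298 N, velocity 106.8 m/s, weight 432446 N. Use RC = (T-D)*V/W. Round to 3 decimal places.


Step 1: Excess thrust = T - D = 124107 - 74298 = 49809 N
Step 2: Excess power = 49809 * 106.8 = 5319601.2 W
Step 3: RC = 5319601.2 / 432446 = 12.301 m/s

12.301


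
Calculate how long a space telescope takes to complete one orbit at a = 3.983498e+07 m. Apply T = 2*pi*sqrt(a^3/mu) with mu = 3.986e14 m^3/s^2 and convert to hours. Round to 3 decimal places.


Step 1: a^3 / mu = 6.321117e+22 / 3.986e14 = 1.585830e+08
Step 2: sqrt(1.585830e+08) = 12592.9726 s
Step 3: T = 2*pi * 12592.9726 = 79123.98 s
Step 4: T in hours = 79123.98 / 3600 = 21.979 hours

21.979


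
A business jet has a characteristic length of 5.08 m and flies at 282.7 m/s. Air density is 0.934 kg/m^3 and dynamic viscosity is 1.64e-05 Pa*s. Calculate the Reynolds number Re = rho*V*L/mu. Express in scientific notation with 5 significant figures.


Step 1: Numerator = rho * V * L = 0.934 * 282.7 * 5.08 = 1341.332344
Step 2: Re = 1341.332344 / 1.64e-05
Step 3: Re = 8.1789e+07

8.1789e+07


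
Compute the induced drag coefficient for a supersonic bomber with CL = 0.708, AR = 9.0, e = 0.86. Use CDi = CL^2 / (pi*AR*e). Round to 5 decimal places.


Step 1: CL^2 = 0.708^2 = 0.501264
Step 2: pi * AR * e = 3.14159 * 9.0 * 0.86 = 24.315927
Step 3: CDi = 0.501264 / 24.315927 = 0.02061

0.02061


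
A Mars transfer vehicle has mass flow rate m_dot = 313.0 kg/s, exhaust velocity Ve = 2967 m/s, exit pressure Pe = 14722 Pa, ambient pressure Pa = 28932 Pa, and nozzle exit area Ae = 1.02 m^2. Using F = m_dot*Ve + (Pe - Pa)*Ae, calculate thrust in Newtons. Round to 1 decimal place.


Step 1: Momentum thrust = m_dot * Ve = 313.0 * 2967 = 928671.0 N
Step 2: Pressure thrust = (Pe - Pa) * Ae = (14722 - 28932) * 1.02 = -14494.20 N
Step 3: Total thrust F = 928671.0 + -14494.20 = 914176.8 N

914176.8


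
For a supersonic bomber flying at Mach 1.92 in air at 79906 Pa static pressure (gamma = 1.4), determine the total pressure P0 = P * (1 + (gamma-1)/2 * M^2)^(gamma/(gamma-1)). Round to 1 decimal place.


Step 1: (gamma-1)/2 * M^2 = 0.2 * 3.6864 = 0.73728
Step 2: 1 + 0.73728 = 1.73728
Step 3: Exponent gamma/(gamma-1) = 3.5
Step 4: P0 = 79906 * 1.73728^3.5 = 552234.8 Pa

552234.8


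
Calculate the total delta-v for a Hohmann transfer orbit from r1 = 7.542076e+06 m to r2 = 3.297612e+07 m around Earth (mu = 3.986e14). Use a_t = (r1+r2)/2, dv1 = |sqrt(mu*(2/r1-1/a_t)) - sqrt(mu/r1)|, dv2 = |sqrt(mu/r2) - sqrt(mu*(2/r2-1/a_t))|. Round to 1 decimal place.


Step 1: Transfer semi-major axis a_t = (7.542076e+06 + 3.297612e+07) / 2 = 2.025910e+07 m
Step 2: v1 (circular at r1) = sqrt(mu/r1) = 7269.81 m/s
Step 3: v_t1 = sqrt(mu*(2/r1 - 1/a_t)) = 9274.98 m/s
Step 4: dv1 = |9274.98 - 7269.81| = 2005.17 m/s
Step 5: v2 (circular at r2) = 3476.71 m/s, v_t2 = 2121.31 m/s
Step 6: dv2 = |3476.71 - 2121.31| = 1355.4 m/s
Step 7: Total delta-v = 2005.17 + 1355.4 = 3360.6 m/s

3360.6


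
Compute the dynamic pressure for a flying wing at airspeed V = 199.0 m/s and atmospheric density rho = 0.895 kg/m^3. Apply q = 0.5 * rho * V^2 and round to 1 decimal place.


Step 1: V^2 = 199.0^2 = 39601.0
Step 2: q = 0.5 * 0.895 * 39601.0
Step 3: q = 17721.4 Pa

17721.4


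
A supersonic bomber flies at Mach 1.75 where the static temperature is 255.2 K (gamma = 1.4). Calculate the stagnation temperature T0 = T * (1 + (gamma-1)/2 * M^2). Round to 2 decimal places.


Step 1: (gamma-1)/2 = 0.2
Step 2: M^2 = 3.0625
Step 3: 1 + 0.2 * 3.0625 = 1.6125
Step 4: T0 = 255.2 * 1.6125 = 411.51 K

411.51


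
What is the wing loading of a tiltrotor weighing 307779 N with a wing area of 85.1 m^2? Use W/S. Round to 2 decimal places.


Step 1: Wing loading = W / S = 307779 / 85.1
Step 2: Wing loading = 3616.67 N/m^2

3616.67


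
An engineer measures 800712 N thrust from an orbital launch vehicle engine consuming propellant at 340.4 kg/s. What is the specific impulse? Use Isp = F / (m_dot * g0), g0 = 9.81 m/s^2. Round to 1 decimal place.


Step 1: m_dot * g0 = 340.4 * 9.81 = 3339.32
Step 2: Isp = 800712 / 3339.32 = 239.8 s

239.8


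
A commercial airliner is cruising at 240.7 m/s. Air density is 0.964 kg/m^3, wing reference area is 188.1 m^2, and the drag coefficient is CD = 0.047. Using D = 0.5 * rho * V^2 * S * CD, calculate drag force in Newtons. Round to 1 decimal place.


Step 1: Dynamic pressure q = 0.5 * 0.964 * 240.7^2 = 27925.3882 Pa
Step 2: Drag D = q * S * CD = 27925.3882 * 188.1 * 0.047
Step 3: D = 246880.0 N

246880.0


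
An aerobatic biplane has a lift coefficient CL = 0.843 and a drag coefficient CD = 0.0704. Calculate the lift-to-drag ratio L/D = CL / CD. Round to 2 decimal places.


Step 1: L/D = CL / CD = 0.843 / 0.0704
Step 2: L/D = 11.97

11.97


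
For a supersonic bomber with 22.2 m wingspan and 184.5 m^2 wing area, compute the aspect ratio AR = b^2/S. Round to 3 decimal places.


Step 1: b^2 = 22.2^2 = 492.84
Step 2: AR = 492.84 / 184.5 = 2.671

2.671


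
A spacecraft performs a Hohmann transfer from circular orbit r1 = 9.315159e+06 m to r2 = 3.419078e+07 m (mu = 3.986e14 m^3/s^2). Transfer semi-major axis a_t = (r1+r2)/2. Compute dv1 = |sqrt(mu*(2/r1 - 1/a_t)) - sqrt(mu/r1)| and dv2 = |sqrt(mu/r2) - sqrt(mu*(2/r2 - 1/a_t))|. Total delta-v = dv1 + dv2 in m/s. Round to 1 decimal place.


Step 1: Transfer semi-major axis a_t = (9.315159e+06 + 3.419078e+07) / 2 = 2.175297e+07 m
Step 2: v1 (circular at r1) = sqrt(mu/r1) = 6541.44 m/s
Step 3: v_t1 = sqrt(mu*(2/r1 - 1/a_t)) = 8201.04 m/s
Step 4: dv1 = |8201.04 - 6541.44| = 1659.59 m/s
Step 5: v2 (circular at r2) = 3414.4 m/s, v_t2 = 2234.34 m/s
Step 6: dv2 = |3414.4 - 2234.34| = 1180.05 m/s
Step 7: Total delta-v = 1659.59 + 1180.05 = 2839.6 m/s

2839.6


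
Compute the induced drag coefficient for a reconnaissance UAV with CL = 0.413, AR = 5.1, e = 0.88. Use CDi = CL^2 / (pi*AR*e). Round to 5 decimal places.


Step 1: CL^2 = 0.413^2 = 0.170569
Step 2: pi * AR * e = 3.14159 * 5.1 * 0.88 = 14.099468
Step 3: CDi = 0.170569 / 14.099468 = 0.01210

0.01210


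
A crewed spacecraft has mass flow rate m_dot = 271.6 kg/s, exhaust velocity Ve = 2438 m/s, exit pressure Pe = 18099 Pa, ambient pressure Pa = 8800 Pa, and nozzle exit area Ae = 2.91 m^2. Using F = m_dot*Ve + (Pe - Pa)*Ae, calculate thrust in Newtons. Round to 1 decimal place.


Step 1: Momentum thrust = m_dot * Ve = 271.6 * 2438 = 662160.8 N
Step 2: Pressure thrust = (Pe - Pa) * Ae = (18099 - 8800) * 2.91 = 27060.09 N
Step 3: Total thrust F = 662160.8 + 27060.09 = 689220.9 N

689220.9


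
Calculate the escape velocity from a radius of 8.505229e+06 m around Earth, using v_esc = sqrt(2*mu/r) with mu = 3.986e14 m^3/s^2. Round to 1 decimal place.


Step 1: 2*mu/r = 2 * 3.986e14 / 8.505229e+06 = 93730574.4501
Step 2: v_esc = sqrt(93730574.4501) = 9681.5 m/s

9681.5


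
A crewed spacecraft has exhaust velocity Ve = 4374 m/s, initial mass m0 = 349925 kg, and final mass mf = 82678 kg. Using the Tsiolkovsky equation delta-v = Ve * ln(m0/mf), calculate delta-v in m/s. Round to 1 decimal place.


Step 1: Mass ratio m0/mf = 349925 / 82678 = 4.232383
Step 2: ln(4.232383) = 1.442765
Step 3: delta-v = 4374 * 1.442765 = 6310.7 m/s

6310.7


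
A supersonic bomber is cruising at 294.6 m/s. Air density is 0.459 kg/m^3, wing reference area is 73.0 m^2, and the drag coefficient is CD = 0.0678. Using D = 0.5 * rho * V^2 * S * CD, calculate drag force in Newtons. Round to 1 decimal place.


Step 1: Dynamic pressure q = 0.5 * 0.459 * 294.6^2 = 19918.1122 Pa
Step 2: Drag D = q * S * CD = 19918.1122 * 73.0 * 0.0678
Step 3: D = 98582.7 N

98582.7


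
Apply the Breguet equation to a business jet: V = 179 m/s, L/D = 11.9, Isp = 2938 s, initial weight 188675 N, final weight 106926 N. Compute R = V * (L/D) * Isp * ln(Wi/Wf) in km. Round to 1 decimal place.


Step 1: Coefficient = V * (L/D) * Isp = 179 * 11.9 * 2938 = 6258233.8 m
Step 2: Wi/Wf = 188675 / 106926 = 1.764538
Step 3: ln(1.764538) = 0.567889
Step 4: R = 6258233.8 * 0.567889 = 3553981.8 m = 3554.0 km

3554.0


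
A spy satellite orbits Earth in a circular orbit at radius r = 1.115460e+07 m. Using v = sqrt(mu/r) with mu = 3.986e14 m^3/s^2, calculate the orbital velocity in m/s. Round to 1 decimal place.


Step 1: mu / r = 3.986e14 / 1.115460e+07 = 35734136.5894
Step 2: v = sqrt(35734136.5894) = 5977.8 m/s

5977.8
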